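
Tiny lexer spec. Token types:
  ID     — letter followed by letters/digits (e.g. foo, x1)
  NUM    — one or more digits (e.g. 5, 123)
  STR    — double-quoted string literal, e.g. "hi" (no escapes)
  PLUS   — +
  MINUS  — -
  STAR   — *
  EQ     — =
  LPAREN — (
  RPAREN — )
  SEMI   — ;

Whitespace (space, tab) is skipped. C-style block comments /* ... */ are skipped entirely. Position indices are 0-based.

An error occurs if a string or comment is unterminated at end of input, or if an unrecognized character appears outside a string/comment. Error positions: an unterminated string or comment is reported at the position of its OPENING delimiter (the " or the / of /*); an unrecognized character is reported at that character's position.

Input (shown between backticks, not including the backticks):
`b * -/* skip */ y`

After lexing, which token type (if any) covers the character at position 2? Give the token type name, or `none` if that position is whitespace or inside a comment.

Answer: STAR

Derivation:
pos=0: emit ID 'b' (now at pos=1)
pos=2: emit STAR '*'
pos=4: emit MINUS '-'
pos=5: enter COMMENT mode (saw '/*')
exit COMMENT mode (now at pos=15)
pos=16: emit ID 'y' (now at pos=17)
DONE. 4 tokens: [ID, STAR, MINUS, ID]
Position 2: char is '*' -> STAR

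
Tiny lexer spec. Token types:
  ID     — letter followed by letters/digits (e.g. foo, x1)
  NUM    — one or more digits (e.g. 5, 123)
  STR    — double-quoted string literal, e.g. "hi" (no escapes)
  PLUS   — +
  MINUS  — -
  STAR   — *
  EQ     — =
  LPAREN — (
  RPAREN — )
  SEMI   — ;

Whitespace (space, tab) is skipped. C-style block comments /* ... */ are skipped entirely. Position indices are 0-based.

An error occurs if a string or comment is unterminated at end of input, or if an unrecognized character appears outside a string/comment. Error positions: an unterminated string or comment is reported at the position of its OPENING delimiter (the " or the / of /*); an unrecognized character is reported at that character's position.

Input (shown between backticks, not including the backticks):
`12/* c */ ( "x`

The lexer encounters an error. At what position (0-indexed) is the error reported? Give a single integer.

Answer: 12

Derivation:
pos=0: emit NUM '12' (now at pos=2)
pos=2: enter COMMENT mode (saw '/*')
exit COMMENT mode (now at pos=9)
pos=10: emit LPAREN '('
pos=12: enter STRING mode
pos=12: ERROR — unterminated string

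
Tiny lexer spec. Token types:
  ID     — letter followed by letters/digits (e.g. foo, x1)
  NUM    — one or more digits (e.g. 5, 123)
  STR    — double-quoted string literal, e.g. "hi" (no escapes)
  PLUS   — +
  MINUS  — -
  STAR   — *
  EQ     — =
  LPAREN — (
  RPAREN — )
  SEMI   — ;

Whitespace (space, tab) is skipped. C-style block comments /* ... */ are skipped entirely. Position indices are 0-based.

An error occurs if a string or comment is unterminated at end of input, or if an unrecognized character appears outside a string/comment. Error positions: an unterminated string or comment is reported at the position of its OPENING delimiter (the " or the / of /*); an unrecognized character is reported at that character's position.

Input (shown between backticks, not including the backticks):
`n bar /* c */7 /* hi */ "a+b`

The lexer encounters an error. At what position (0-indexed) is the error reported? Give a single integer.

Answer: 24

Derivation:
pos=0: emit ID 'n' (now at pos=1)
pos=2: emit ID 'bar' (now at pos=5)
pos=6: enter COMMENT mode (saw '/*')
exit COMMENT mode (now at pos=13)
pos=13: emit NUM '7' (now at pos=14)
pos=15: enter COMMENT mode (saw '/*')
exit COMMENT mode (now at pos=23)
pos=24: enter STRING mode
pos=24: ERROR — unterminated string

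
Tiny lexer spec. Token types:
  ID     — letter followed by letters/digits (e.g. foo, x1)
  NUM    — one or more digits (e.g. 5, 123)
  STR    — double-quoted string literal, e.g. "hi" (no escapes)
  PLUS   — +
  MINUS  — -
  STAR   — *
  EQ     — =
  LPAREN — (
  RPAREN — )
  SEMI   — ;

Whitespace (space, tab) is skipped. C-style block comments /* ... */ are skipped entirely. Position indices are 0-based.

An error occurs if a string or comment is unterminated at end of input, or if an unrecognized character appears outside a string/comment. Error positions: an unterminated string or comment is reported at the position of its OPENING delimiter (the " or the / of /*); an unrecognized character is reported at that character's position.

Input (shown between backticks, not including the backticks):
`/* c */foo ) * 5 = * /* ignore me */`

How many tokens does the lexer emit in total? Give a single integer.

Answer: 6

Derivation:
pos=0: enter COMMENT mode (saw '/*')
exit COMMENT mode (now at pos=7)
pos=7: emit ID 'foo' (now at pos=10)
pos=11: emit RPAREN ')'
pos=13: emit STAR '*'
pos=15: emit NUM '5' (now at pos=16)
pos=17: emit EQ '='
pos=19: emit STAR '*'
pos=21: enter COMMENT mode (saw '/*')
exit COMMENT mode (now at pos=36)
DONE. 6 tokens: [ID, RPAREN, STAR, NUM, EQ, STAR]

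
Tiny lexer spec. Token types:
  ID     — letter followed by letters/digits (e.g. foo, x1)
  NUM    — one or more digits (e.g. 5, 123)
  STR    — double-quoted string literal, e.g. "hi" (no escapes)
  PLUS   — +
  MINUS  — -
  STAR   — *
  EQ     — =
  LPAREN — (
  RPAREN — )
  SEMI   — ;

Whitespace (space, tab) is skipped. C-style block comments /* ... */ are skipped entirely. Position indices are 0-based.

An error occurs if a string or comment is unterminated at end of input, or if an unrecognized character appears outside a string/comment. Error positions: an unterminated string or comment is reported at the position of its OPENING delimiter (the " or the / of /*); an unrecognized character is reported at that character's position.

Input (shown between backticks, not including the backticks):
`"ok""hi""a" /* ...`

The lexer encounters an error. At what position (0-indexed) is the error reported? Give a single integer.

pos=0: enter STRING mode
pos=0: emit STR "ok" (now at pos=4)
pos=4: enter STRING mode
pos=4: emit STR "hi" (now at pos=8)
pos=8: enter STRING mode
pos=8: emit STR "a" (now at pos=11)
pos=12: enter COMMENT mode (saw '/*')
pos=12: ERROR — unterminated comment (reached EOF)

Answer: 12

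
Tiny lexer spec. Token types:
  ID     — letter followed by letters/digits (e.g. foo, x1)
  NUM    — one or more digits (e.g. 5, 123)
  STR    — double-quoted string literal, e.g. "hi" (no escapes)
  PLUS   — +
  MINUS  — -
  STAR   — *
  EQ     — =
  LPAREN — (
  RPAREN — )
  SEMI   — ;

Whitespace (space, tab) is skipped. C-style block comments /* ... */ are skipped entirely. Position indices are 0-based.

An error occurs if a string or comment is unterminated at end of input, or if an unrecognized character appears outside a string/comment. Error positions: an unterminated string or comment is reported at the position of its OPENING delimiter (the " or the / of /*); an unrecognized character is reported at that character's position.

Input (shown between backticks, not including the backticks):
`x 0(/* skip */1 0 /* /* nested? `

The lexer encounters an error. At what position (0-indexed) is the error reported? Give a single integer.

Answer: 18

Derivation:
pos=0: emit ID 'x' (now at pos=1)
pos=2: emit NUM '0' (now at pos=3)
pos=3: emit LPAREN '('
pos=4: enter COMMENT mode (saw '/*')
exit COMMENT mode (now at pos=14)
pos=14: emit NUM '1' (now at pos=15)
pos=16: emit NUM '0' (now at pos=17)
pos=18: enter COMMENT mode (saw '/*')
pos=18: ERROR — unterminated comment (reached EOF)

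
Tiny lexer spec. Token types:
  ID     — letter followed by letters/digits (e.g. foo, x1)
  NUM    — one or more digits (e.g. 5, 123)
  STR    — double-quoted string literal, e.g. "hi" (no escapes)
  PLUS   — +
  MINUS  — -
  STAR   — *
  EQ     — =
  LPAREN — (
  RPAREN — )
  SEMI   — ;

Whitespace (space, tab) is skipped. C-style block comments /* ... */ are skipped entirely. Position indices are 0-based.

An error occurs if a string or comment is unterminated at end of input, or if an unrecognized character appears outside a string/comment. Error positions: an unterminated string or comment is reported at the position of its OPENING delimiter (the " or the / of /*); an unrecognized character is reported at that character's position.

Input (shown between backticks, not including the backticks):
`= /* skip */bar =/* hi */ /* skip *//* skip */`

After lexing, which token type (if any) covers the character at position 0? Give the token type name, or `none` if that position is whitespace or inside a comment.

Answer: EQ

Derivation:
pos=0: emit EQ '='
pos=2: enter COMMENT mode (saw '/*')
exit COMMENT mode (now at pos=12)
pos=12: emit ID 'bar' (now at pos=15)
pos=16: emit EQ '='
pos=17: enter COMMENT mode (saw '/*')
exit COMMENT mode (now at pos=25)
pos=26: enter COMMENT mode (saw '/*')
exit COMMENT mode (now at pos=36)
pos=36: enter COMMENT mode (saw '/*')
exit COMMENT mode (now at pos=46)
DONE. 3 tokens: [EQ, ID, EQ]
Position 0: char is '=' -> EQ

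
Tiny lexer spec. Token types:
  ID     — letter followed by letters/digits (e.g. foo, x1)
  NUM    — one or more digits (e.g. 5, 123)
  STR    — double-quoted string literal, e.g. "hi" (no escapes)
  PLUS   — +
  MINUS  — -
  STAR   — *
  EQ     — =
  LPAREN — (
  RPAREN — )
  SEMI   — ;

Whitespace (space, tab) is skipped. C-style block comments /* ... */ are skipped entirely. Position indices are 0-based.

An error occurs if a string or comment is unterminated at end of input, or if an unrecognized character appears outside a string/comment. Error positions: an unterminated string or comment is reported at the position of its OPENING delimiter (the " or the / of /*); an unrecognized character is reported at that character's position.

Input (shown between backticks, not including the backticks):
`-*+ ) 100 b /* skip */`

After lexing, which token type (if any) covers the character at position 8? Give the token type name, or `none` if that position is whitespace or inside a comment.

pos=0: emit MINUS '-'
pos=1: emit STAR '*'
pos=2: emit PLUS '+'
pos=4: emit RPAREN ')'
pos=6: emit NUM '100' (now at pos=9)
pos=10: emit ID 'b' (now at pos=11)
pos=12: enter COMMENT mode (saw '/*')
exit COMMENT mode (now at pos=22)
DONE. 6 tokens: [MINUS, STAR, PLUS, RPAREN, NUM, ID]
Position 8: char is '0' -> NUM

Answer: NUM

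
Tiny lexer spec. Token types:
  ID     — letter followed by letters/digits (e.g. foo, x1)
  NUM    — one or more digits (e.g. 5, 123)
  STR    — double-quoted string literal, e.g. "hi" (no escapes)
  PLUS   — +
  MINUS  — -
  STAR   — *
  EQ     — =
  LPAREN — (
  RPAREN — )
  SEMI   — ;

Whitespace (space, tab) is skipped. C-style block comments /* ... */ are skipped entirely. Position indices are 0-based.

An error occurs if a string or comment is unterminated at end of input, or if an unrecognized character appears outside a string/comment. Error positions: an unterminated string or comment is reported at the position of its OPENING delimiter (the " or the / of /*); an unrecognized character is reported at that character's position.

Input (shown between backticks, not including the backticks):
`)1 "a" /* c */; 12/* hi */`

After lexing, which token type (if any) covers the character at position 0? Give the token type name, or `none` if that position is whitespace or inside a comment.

Answer: RPAREN

Derivation:
pos=0: emit RPAREN ')'
pos=1: emit NUM '1' (now at pos=2)
pos=3: enter STRING mode
pos=3: emit STR "a" (now at pos=6)
pos=7: enter COMMENT mode (saw '/*')
exit COMMENT mode (now at pos=14)
pos=14: emit SEMI ';'
pos=16: emit NUM '12' (now at pos=18)
pos=18: enter COMMENT mode (saw '/*')
exit COMMENT mode (now at pos=26)
DONE. 5 tokens: [RPAREN, NUM, STR, SEMI, NUM]
Position 0: char is ')' -> RPAREN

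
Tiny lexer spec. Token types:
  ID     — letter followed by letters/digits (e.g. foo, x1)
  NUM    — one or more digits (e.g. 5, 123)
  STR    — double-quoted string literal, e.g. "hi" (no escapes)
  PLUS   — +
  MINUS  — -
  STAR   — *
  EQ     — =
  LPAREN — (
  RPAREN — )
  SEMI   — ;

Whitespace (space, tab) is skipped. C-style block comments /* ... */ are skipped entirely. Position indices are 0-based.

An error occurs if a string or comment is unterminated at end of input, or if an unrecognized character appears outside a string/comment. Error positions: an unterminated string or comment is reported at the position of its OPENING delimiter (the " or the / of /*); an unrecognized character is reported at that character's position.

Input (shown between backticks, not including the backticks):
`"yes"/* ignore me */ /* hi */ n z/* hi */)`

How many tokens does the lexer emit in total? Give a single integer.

Answer: 4

Derivation:
pos=0: enter STRING mode
pos=0: emit STR "yes" (now at pos=5)
pos=5: enter COMMENT mode (saw '/*')
exit COMMENT mode (now at pos=20)
pos=21: enter COMMENT mode (saw '/*')
exit COMMENT mode (now at pos=29)
pos=30: emit ID 'n' (now at pos=31)
pos=32: emit ID 'z' (now at pos=33)
pos=33: enter COMMENT mode (saw '/*')
exit COMMENT mode (now at pos=41)
pos=41: emit RPAREN ')'
DONE. 4 tokens: [STR, ID, ID, RPAREN]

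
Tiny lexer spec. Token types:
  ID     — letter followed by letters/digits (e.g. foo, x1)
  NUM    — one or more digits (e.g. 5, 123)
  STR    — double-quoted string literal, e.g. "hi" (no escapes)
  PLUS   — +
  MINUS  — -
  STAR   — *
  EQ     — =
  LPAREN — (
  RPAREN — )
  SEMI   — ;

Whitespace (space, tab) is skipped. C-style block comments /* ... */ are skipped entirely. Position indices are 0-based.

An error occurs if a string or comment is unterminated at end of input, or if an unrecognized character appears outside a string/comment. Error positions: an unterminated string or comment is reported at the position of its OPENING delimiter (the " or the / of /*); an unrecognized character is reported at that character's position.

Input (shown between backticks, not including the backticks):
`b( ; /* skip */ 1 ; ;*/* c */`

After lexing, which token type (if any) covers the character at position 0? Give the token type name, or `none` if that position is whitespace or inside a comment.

Answer: ID

Derivation:
pos=0: emit ID 'b' (now at pos=1)
pos=1: emit LPAREN '('
pos=3: emit SEMI ';'
pos=5: enter COMMENT mode (saw '/*')
exit COMMENT mode (now at pos=15)
pos=16: emit NUM '1' (now at pos=17)
pos=18: emit SEMI ';'
pos=20: emit SEMI ';'
pos=21: emit STAR '*'
pos=22: enter COMMENT mode (saw '/*')
exit COMMENT mode (now at pos=29)
DONE. 7 tokens: [ID, LPAREN, SEMI, NUM, SEMI, SEMI, STAR]
Position 0: char is 'b' -> ID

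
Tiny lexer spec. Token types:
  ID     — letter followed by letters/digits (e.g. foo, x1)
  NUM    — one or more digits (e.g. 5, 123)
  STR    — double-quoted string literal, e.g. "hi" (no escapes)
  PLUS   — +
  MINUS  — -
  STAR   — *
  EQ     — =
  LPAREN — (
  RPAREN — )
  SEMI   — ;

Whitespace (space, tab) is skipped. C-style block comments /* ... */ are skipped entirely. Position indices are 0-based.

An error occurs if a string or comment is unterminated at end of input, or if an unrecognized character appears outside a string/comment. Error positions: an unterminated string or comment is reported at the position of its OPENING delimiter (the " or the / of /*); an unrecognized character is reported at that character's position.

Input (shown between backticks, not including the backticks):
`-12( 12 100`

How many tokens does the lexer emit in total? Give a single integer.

pos=0: emit MINUS '-'
pos=1: emit NUM '12' (now at pos=3)
pos=3: emit LPAREN '('
pos=5: emit NUM '12' (now at pos=7)
pos=8: emit NUM '100' (now at pos=11)
DONE. 5 tokens: [MINUS, NUM, LPAREN, NUM, NUM]

Answer: 5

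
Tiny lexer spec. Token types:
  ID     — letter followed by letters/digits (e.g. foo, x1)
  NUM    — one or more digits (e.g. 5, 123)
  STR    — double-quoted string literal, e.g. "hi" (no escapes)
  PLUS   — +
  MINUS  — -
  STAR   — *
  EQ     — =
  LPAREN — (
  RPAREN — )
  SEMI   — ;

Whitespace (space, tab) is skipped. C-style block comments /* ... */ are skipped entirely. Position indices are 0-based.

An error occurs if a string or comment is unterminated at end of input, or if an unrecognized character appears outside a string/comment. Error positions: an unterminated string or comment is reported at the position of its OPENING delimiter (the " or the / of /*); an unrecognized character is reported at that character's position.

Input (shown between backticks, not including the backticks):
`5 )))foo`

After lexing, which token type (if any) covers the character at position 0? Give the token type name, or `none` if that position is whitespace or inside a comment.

pos=0: emit NUM '5' (now at pos=1)
pos=2: emit RPAREN ')'
pos=3: emit RPAREN ')'
pos=4: emit RPAREN ')'
pos=5: emit ID 'foo' (now at pos=8)
DONE. 5 tokens: [NUM, RPAREN, RPAREN, RPAREN, ID]
Position 0: char is '5' -> NUM

Answer: NUM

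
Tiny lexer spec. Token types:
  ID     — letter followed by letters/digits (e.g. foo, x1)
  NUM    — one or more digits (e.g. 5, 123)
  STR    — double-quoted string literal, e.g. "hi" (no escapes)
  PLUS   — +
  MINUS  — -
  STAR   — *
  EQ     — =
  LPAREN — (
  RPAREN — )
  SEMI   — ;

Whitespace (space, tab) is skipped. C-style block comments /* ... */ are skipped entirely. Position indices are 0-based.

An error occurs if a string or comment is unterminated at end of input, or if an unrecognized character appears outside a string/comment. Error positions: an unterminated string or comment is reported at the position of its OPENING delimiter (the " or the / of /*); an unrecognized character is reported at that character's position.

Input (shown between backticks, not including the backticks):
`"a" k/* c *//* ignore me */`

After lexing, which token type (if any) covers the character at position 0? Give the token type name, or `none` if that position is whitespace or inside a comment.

Answer: STR

Derivation:
pos=0: enter STRING mode
pos=0: emit STR "a" (now at pos=3)
pos=4: emit ID 'k' (now at pos=5)
pos=5: enter COMMENT mode (saw '/*')
exit COMMENT mode (now at pos=12)
pos=12: enter COMMENT mode (saw '/*')
exit COMMENT mode (now at pos=27)
DONE. 2 tokens: [STR, ID]
Position 0: char is '"' -> STR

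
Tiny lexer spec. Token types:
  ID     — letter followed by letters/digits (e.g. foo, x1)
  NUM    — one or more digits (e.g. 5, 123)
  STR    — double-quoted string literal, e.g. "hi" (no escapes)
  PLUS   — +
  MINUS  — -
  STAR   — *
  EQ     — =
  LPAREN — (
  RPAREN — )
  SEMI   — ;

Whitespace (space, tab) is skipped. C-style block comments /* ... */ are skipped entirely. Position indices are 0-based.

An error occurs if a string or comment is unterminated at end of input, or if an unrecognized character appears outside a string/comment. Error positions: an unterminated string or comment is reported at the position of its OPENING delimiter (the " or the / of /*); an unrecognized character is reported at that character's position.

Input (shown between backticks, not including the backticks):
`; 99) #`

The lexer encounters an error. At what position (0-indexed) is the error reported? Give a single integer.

Answer: 6

Derivation:
pos=0: emit SEMI ';'
pos=2: emit NUM '99' (now at pos=4)
pos=4: emit RPAREN ')'
pos=6: ERROR — unrecognized char '#'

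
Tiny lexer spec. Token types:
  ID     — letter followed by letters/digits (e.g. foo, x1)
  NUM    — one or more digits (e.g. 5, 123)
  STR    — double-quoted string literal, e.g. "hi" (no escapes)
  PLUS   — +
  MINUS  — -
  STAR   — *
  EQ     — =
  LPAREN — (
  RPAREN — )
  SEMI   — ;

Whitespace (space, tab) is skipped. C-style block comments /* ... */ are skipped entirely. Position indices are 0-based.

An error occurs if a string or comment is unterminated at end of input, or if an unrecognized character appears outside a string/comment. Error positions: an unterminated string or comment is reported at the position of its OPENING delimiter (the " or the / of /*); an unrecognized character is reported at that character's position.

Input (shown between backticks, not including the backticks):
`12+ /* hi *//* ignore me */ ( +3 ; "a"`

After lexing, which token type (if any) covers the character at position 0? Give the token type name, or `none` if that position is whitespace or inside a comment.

Answer: NUM

Derivation:
pos=0: emit NUM '12' (now at pos=2)
pos=2: emit PLUS '+'
pos=4: enter COMMENT mode (saw '/*')
exit COMMENT mode (now at pos=12)
pos=12: enter COMMENT mode (saw '/*')
exit COMMENT mode (now at pos=27)
pos=28: emit LPAREN '('
pos=30: emit PLUS '+'
pos=31: emit NUM '3' (now at pos=32)
pos=33: emit SEMI ';'
pos=35: enter STRING mode
pos=35: emit STR "a" (now at pos=38)
DONE. 7 tokens: [NUM, PLUS, LPAREN, PLUS, NUM, SEMI, STR]
Position 0: char is '1' -> NUM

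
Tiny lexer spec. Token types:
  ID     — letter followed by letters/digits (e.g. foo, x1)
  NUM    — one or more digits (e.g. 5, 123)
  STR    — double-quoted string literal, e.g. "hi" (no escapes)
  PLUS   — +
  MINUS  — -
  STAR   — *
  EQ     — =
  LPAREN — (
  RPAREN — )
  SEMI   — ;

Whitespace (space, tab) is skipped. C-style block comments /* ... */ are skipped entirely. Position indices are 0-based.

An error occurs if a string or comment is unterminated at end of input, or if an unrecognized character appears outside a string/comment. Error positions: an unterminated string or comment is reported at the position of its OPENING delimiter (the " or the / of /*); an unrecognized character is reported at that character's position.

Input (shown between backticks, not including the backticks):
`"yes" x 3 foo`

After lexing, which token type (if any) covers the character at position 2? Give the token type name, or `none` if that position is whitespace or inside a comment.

pos=0: enter STRING mode
pos=0: emit STR "yes" (now at pos=5)
pos=6: emit ID 'x' (now at pos=7)
pos=8: emit NUM '3' (now at pos=9)
pos=10: emit ID 'foo' (now at pos=13)
DONE. 4 tokens: [STR, ID, NUM, ID]
Position 2: char is 'e' -> STR

Answer: STR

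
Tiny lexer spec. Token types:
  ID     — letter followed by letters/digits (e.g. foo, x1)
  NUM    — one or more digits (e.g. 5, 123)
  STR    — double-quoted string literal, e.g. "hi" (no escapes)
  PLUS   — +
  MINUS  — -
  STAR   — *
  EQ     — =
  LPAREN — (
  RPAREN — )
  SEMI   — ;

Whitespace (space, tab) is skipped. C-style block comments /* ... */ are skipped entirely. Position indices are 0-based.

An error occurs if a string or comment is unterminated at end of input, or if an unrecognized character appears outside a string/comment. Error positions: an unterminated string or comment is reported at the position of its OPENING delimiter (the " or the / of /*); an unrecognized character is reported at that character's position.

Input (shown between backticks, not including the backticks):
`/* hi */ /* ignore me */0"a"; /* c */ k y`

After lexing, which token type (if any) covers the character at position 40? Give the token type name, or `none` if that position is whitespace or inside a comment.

Answer: ID

Derivation:
pos=0: enter COMMENT mode (saw '/*')
exit COMMENT mode (now at pos=8)
pos=9: enter COMMENT mode (saw '/*')
exit COMMENT mode (now at pos=24)
pos=24: emit NUM '0' (now at pos=25)
pos=25: enter STRING mode
pos=25: emit STR "a" (now at pos=28)
pos=28: emit SEMI ';'
pos=30: enter COMMENT mode (saw '/*')
exit COMMENT mode (now at pos=37)
pos=38: emit ID 'k' (now at pos=39)
pos=40: emit ID 'y' (now at pos=41)
DONE. 5 tokens: [NUM, STR, SEMI, ID, ID]
Position 40: char is 'y' -> ID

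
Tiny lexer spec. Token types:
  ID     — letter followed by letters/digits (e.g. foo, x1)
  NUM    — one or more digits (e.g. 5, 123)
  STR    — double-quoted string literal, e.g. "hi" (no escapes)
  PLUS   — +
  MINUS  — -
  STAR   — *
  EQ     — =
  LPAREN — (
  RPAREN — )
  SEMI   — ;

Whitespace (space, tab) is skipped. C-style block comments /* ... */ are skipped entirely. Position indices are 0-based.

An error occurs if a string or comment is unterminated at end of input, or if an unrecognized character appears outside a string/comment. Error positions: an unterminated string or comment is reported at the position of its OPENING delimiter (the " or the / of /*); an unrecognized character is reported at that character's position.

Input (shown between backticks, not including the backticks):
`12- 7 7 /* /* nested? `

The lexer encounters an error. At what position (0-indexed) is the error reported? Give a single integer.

pos=0: emit NUM '12' (now at pos=2)
pos=2: emit MINUS '-'
pos=4: emit NUM '7' (now at pos=5)
pos=6: emit NUM '7' (now at pos=7)
pos=8: enter COMMENT mode (saw '/*')
pos=8: ERROR — unterminated comment (reached EOF)

Answer: 8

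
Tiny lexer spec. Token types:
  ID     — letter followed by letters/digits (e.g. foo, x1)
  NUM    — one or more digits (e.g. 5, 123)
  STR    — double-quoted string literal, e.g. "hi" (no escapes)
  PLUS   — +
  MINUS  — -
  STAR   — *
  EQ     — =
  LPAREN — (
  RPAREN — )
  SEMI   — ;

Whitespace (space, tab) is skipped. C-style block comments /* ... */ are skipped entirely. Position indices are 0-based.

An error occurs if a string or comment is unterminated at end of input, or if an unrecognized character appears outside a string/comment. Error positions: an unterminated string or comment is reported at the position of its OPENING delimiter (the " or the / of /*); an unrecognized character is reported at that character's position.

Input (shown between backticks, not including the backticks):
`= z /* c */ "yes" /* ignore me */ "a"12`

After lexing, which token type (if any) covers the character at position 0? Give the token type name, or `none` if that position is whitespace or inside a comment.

Answer: EQ

Derivation:
pos=0: emit EQ '='
pos=2: emit ID 'z' (now at pos=3)
pos=4: enter COMMENT mode (saw '/*')
exit COMMENT mode (now at pos=11)
pos=12: enter STRING mode
pos=12: emit STR "yes" (now at pos=17)
pos=18: enter COMMENT mode (saw '/*')
exit COMMENT mode (now at pos=33)
pos=34: enter STRING mode
pos=34: emit STR "a" (now at pos=37)
pos=37: emit NUM '12' (now at pos=39)
DONE. 5 tokens: [EQ, ID, STR, STR, NUM]
Position 0: char is '=' -> EQ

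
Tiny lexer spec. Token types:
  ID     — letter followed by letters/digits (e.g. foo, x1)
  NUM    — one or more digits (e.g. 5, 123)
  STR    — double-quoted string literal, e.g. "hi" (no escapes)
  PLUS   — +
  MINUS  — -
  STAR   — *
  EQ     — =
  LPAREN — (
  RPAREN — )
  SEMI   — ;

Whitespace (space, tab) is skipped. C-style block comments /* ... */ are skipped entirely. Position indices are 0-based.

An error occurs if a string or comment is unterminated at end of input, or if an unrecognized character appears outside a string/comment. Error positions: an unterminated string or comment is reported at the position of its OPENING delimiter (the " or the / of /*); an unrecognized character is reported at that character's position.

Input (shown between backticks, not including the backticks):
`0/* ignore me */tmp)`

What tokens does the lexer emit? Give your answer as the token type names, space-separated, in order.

Answer: NUM ID RPAREN

Derivation:
pos=0: emit NUM '0' (now at pos=1)
pos=1: enter COMMENT mode (saw '/*')
exit COMMENT mode (now at pos=16)
pos=16: emit ID 'tmp' (now at pos=19)
pos=19: emit RPAREN ')'
DONE. 3 tokens: [NUM, ID, RPAREN]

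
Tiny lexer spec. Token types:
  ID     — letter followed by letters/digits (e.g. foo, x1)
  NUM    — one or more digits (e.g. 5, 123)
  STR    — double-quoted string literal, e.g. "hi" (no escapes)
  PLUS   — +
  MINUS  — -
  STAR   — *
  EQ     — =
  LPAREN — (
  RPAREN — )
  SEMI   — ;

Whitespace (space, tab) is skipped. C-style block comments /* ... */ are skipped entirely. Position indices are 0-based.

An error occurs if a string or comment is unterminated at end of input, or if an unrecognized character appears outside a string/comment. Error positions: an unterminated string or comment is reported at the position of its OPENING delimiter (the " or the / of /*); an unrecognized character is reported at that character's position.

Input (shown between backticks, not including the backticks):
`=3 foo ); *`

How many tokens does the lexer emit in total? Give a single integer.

Answer: 6

Derivation:
pos=0: emit EQ '='
pos=1: emit NUM '3' (now at pos=2)
pos=3: emit ID 'foo' (now at pos=6)
pos=7: emit RPAREN ')'
pos=8: emit SEMI ';'
pos=10: emit STAR '*'
DONE. 6 tokens: [EQ, NUM, ID, RPAREN, SEMI, STAR]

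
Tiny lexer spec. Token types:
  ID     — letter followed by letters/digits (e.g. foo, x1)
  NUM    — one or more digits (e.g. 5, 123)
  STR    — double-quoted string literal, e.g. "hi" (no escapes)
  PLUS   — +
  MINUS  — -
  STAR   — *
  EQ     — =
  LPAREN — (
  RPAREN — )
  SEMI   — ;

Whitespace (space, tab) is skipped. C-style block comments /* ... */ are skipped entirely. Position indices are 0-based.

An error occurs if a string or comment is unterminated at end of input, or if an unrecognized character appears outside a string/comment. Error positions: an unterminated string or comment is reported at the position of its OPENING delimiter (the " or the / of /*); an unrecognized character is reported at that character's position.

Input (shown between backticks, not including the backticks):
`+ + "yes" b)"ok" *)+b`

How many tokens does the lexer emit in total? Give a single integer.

pos=0: emit PLUS '+'
pos=2: emit PLUS '+'
pos=4: enter STRING mode
pos=4: emit STR "yes" (now at pos=9)
pos=10: emit ID 'b' (now at pos=11)
pos=11: emit RPAREN ')'
pos=12: enter STRING mode
pos=12: emit STR "ok" (now at pos=16)
pos=17: emit STAR '*'
pos=18: emit RPAREN ')'
pos=19: emit PLUS '+'
pos=20: emit ID 'b' (now at pos=21)
DONE. 10 tokens: [PLUS, PLUS, STR, ID, RPAREN, STR, STAR, RPAREN, PLUS, ID]

Answer: 10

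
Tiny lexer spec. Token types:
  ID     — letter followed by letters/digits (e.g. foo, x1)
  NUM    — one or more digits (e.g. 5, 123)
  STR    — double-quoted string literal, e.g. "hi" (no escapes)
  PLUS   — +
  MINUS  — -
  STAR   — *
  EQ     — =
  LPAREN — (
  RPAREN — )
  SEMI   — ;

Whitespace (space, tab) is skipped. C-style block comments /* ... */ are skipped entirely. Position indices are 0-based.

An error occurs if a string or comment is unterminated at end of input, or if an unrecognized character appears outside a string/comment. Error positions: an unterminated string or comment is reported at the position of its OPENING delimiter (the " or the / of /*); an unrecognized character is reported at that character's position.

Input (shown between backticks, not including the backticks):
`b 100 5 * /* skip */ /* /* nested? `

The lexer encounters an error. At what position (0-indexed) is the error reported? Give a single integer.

Answer: 21

Derivation:
pos=0: emit ID 'b' (now at pos=1)
pos=2: emit NUM '100' (now at pos=5)
pos=6: emit NUM '5' (now at pos=7)
pos=8: emit STAR '*'
pos=10: enter COMMENT mode (saw '/*')
exit COMMENT mode (now at pos=20)
pos=21: enter COMMENT mode (saw '/*')
pos=21: ERROR — unterminated comment (reached EOF)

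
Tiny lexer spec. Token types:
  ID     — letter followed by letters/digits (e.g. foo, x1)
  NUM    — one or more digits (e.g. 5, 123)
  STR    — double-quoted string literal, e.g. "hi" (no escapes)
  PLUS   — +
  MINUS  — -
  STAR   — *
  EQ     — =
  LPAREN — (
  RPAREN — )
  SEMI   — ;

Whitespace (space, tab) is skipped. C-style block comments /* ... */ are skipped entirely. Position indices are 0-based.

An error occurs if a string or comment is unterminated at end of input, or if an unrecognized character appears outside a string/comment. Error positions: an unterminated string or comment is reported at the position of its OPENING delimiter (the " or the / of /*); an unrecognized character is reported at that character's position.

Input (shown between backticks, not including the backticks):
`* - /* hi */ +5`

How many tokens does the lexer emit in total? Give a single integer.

pos=0: emit STAR '*'
pos=2: emit MINUS '-'
pos=4: enter COMMENT mode (saw '/*')
exit COMMENT mode (now at pos=12)
pos=13: emit PLUS '+'
pos=14: emit NUM '5' (now at pos=15)
DONE. 4 tokens: [STAR, MINUS, PLUS, NUM]

Answer: 4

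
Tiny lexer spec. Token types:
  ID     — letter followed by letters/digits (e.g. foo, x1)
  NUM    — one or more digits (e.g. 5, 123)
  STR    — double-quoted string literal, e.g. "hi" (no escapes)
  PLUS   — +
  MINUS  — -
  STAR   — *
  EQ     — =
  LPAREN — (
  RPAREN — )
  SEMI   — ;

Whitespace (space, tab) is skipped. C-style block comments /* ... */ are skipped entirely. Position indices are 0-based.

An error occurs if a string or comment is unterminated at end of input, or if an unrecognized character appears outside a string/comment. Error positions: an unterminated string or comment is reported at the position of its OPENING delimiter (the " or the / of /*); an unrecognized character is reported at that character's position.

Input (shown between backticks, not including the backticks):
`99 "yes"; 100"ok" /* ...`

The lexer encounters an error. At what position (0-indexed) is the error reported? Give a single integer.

Answer: 18

Derivation:
pos=0: emit NUM '99' (now at pos=2)
pos=3: enter STRING mode
pos=3: emit STR "yes" (now at pos=8)
pos=8: emit SEMI ';'
pos=10: emit NUM '100' (now at pos=13)
pos=13: enter STRING mode
pos=13: emit STR "ok" (now at pos=17)
pos=18: enter COMMENT mode (saw '/*')
pos=18: ERROR — unterminated comment (reached EOF)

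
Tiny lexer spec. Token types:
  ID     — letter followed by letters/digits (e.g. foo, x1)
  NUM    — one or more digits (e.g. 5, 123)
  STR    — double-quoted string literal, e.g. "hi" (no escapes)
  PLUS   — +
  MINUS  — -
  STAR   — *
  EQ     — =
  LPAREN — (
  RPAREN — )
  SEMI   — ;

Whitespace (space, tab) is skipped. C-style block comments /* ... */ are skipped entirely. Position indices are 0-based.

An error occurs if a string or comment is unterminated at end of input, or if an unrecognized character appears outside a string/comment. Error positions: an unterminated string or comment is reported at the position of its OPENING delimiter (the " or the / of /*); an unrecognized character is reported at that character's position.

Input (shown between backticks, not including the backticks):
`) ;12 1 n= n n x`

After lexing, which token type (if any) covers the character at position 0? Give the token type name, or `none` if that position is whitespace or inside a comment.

pos=0: emit RPAREN ')'
pos=2: emit SEMI ';'
pos=3: emit NUM '12' (now at pos=5)
pos=6: emit NUM '1' (now at pos=7)
pos=8: emit ID 'n' (now at pos=9)
pos=9: emit EQ '='
pos=11: emit ID 'n' (now at pos=12)
pos=13: emit ID 'n' (now at pos=14)
pos=15: emit ID 'x' (now at pos=16)
DONE. 9 tokens: [RPAREN, SEMI, NUM, NUM, ID, EQ, ID, ID, ID]
Position 0: char is ')' -> RPAREN

Answer: RPAREN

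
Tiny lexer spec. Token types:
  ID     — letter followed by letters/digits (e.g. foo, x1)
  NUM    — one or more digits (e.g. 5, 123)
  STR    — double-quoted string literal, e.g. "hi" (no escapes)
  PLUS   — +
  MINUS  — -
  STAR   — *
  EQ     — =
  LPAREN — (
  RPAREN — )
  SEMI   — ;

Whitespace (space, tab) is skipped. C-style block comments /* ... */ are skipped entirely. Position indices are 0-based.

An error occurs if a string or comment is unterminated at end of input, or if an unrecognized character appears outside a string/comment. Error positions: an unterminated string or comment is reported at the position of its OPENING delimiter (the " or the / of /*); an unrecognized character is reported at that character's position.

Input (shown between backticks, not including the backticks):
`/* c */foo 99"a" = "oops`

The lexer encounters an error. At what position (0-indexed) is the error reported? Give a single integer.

Answer: 19

Derivation:
pos=0: enter COMMENT mode (saw '/*')
exit COMMENT mode (now at pos=7)
pos=7: emit ID 'foo' (now at pos=10)
pos=11: emit NUM '99' (now at pos=13)
pos=13: enter STRING mode
pos=13: emit STR "a" (now at pos=16)
pos=17: emit EQ '='
pos=19: enter STRING mode
pos=19: ERROR — unterminated string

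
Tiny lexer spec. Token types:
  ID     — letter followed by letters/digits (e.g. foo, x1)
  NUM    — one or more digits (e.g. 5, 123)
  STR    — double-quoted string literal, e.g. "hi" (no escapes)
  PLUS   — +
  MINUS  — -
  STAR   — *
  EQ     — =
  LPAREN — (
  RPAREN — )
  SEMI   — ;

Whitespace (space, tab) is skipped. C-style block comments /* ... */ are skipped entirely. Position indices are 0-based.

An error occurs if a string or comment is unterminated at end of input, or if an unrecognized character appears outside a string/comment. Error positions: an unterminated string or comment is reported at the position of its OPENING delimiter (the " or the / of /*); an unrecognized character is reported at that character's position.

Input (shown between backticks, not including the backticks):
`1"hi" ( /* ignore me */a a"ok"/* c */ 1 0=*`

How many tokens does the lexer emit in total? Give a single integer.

Answer: 10

Derivation:
pos=0: emit NUM '1' (now at pos=1)
pos=1: enter STRING mode
pos=1: emit STR "hi" (now at pos=5)
pos=6: emit LPAREN '('
pos=8: enter COMMENT mode (saw '/*')
exit COMMENT mode (now at pos=23)
pos=23: emit ID 'a' (now at pos=24)
pos=25: emit ID 'a' (now at pos=26)
pos=26: enter STRING mode
pos=26: emit STR "ok" (now at pos=30)
pos=30: enter COMMENT mode (saw '/*')
exit COMMENT mode (now at pos=37)
pos=38: emit NUM '1' (now at pos=39)
pos=40: emit NUM '0' (now at pos=41)
pos=41: emit EQ '='
pos=42: emit STAR '*'
DONE. 10 tokens: [NUM, STR, LPAREN, ID, ID, STR, NUM, NUM, EQ, STAR]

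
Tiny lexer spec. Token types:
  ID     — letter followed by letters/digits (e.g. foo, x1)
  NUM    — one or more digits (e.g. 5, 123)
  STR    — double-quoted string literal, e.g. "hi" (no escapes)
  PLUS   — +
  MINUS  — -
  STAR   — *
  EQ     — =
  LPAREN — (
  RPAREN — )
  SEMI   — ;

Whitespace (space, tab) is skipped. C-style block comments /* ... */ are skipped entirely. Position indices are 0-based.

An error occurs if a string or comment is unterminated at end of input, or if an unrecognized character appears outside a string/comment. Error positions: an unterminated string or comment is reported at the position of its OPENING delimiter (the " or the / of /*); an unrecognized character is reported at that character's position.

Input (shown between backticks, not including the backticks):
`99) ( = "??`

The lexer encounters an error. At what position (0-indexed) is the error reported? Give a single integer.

Answer: 8

Derivation:
pos=0: emit NUM '99' (now at pos=2)
pos=2: emit RPAREN ')'
pos=4: emit LPAREN '('
pos=6: emit EQ '='
pos=8: enter STRING mode
pos=8: ERROR — unterminated string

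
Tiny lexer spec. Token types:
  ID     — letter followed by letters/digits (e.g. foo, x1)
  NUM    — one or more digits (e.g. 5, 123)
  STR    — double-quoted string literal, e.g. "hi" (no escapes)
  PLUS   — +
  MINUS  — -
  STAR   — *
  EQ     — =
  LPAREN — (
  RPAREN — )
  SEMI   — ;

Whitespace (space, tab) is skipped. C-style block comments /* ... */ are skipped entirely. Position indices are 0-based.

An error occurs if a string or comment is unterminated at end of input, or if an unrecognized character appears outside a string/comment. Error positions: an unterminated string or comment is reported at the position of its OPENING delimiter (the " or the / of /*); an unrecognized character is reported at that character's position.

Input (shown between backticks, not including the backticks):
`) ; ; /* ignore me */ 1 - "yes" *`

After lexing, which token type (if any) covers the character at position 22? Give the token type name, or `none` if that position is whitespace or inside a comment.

pos=0: emit RPAREN ')'
pos=2: emit SEMI ';'
pos=4: emit SEMI ';'
pos=6: enter COMMENT mode (saw '/*')
exit COMMENT mode (now at pos=21)
pos=22: emit NUM '1' (now at pos=23)
pos=24: emit MINUS '-'
pos=26: enter STRING mode
pos=26: emit STR "yes" (now at pos=31)
pos=32: emit STAR '*'
DONE. 7 tokens: [RPAREN, SEMI, SEMI, NUM, MINUS, STR, STAR]
Position 22: char is '1' -> NUM

Answer: NUM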